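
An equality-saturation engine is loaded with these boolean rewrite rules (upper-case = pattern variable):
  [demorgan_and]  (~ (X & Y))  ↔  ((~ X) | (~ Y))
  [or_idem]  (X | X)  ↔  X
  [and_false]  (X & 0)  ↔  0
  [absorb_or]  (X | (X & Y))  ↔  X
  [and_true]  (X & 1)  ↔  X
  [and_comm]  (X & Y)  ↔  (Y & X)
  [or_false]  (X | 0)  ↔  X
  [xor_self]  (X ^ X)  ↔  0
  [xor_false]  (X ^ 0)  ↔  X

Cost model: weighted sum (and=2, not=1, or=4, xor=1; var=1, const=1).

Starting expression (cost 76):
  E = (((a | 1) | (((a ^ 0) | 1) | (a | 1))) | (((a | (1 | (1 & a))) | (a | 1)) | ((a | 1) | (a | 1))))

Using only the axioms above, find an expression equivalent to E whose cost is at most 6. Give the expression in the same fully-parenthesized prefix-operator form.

(a | 1)   [cost 6]

(1) (1 | (1 & a))  =[absorb_or →]=  1    ⊢ (((a | 1) | (((a ^ 0) | 1) | (a | 1))) | (((a | 1) | (a | 1)) | ((a | 1) | (a | 1))))
(2) ((a | 1) | (a | 1))  =[or_idem →]=  (a | 1)    ⊢ (((a | 1) | (((a ^ 0) | 1) | (a | 1))) | ((a | 1) | ((a | 1) | (a | 1))))
(3) (a ^ 0)  =[xor_false →]=  a    ⊢ (((a | 1) | ((a | 1) | (a | 1))) | ((a | 1) | ((a | 1) | (a | 1))))
(4) (((a | 1) | ((a | 1) | (a | 1))) | ((a | 1) | ((a | 1) | (a | 1))))  =[or_idem →]=  ((a | 1) | ((a | 1) | (a | 1)))
(5) ((a | 1) | (a | 1))  =[or_idem →]=  (a | 1)    ⊢ ((a | 1) | (a | 1))
(6) ((a | 1) | (a | 1))  =[or_idem →]=  (a | 1)    ⊢ cost 6, within 6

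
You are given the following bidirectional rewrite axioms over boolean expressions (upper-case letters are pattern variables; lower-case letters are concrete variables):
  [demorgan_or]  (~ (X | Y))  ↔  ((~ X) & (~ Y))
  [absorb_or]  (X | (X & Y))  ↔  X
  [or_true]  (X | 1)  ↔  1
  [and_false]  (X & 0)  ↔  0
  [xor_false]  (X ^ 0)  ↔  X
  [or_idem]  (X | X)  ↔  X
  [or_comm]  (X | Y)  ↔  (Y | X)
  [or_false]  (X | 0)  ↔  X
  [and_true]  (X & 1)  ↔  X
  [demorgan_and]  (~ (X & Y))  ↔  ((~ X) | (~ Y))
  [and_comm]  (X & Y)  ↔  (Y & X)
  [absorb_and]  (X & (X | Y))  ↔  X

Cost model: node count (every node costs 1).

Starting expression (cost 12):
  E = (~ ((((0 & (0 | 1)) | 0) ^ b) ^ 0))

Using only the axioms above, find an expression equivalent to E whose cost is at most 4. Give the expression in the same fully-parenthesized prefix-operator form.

step 1: absorb_and (→) rewrites (0 & (0 | 1)) into 0, now (~ (((0 | 0) ^ b) ^ 0))
step 2: xor_false (→) rewrites (((0 | 0) ^ b) ^ 0) into ((0 | 0) ^ b), now (~ ((0 | 0) ^ b))
step 3: or_idem (→) rewrites (0 | 0) into 0, reaching cost 4 (bound 4)

(~ (0 ^ b))   [cost 4]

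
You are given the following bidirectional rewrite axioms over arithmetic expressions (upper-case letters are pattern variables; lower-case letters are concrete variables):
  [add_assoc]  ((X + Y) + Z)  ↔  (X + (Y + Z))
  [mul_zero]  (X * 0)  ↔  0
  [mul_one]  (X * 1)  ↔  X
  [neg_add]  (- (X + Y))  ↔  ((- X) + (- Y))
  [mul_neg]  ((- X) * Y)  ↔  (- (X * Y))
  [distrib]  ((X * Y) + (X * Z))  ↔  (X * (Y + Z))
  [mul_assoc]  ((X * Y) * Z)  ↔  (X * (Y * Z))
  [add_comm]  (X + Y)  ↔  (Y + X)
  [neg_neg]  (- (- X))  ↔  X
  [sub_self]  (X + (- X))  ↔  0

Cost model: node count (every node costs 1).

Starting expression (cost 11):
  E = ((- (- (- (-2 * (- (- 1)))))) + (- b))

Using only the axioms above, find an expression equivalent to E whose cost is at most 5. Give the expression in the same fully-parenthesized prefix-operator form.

((- -2) + (- b))   [cost 5]

step 1: neg_neg (→) rewrites (- (- 1)) into 1, now ((- (- (- (-2 * 1)))) + (- b))
step 2: neg_neg (→) rewrites (- (- (-2 * 1))) into (-2 * 1), now ((- (-2 * 1)) + (- b))
step 3: mul_one (→) rewrites (-2 * 1) into -2, reaching cost 5 (bound 5)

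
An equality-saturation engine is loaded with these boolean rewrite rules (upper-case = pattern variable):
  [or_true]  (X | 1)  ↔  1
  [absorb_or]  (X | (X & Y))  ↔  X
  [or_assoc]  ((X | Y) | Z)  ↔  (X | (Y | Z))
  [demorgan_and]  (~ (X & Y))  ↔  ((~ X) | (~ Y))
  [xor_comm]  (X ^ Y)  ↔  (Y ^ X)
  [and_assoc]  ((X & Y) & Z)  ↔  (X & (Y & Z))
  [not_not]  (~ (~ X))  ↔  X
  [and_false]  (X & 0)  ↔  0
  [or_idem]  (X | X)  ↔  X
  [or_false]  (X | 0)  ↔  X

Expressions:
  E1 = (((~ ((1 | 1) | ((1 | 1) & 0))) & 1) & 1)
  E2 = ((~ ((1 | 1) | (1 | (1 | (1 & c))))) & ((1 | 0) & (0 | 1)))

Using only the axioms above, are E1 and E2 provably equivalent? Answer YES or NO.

(1) ((1 | 1) | ((1 | 1) & 0))  =[absorb_or →]=  (1 | 1)    ⊢ (((~ (1 | 1)) & 1) & 1)
(2) (1 | 1)  =[or_idem →]=  1    ⊢ (((~ 1) & 1) & 1)
(3) (((~ 1) & 1) & 1)  =[and_assoc →]=  ((~ 1) & (1 & 1))
(4) 1  =[or_idem ←]=  (1 | 1)    ⊢ ((~ (1 | 1)) & (1 & 1))
(5) 1  =[or_true ←]=  (0 | 1)    ⊢ ((~ (1 | 1)) & (1 & (0 | 1)))
(6) 1  =[or_false ←]=  (1 | 0)    ⊢ ((~ (1 | 1)) & ((1 | 0) & (0 | 1)))
(7) (1 | 1)  =[or_idem ←]=  ((1 | 1) | (1 | 1))    ⊢ ((~ ((1 | 1) | (1 | 1))) & ((1 | 0) & (0 | 1)))
(8) 1  =[absorb_or ←]=  (1 | (1 & c))    ⊢ E2

YES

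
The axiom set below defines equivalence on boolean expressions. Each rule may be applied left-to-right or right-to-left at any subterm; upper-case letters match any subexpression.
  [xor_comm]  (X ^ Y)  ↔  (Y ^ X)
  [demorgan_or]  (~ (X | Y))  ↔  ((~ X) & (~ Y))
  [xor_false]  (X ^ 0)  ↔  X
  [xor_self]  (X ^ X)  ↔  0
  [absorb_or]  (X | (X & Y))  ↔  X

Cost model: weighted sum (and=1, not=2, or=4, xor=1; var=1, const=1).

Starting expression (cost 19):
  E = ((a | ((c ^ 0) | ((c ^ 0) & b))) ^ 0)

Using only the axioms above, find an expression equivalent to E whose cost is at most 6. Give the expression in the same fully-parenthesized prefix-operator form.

(1) ((c ^ 0) | ((c ^ 0) & b))  =[absorb_or →]=  (c ^ 0)    ⊢ ((a | (c ^ 0)) ^ 0)
(2) (c ^ 0)  =[xor_false →]=  c    ⊢ ((a | c) ^ 0)
(3) ((a | c) ^ 0)  =[xor_false →]=  (a | c)    ⊢ cost 6, within 6

(a | c)   [cost 6]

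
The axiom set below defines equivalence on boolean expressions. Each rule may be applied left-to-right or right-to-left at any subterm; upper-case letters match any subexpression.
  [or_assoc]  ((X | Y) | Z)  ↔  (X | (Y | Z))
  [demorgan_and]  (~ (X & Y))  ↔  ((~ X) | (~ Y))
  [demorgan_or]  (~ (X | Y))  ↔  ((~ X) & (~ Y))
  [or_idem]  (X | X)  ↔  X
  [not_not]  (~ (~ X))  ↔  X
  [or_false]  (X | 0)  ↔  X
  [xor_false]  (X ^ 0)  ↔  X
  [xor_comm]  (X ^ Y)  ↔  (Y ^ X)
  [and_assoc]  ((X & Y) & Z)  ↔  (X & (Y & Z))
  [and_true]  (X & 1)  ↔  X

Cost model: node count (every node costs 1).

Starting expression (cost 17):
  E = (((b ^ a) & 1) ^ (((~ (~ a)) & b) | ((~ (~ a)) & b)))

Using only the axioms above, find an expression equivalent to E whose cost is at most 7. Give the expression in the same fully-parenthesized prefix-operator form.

(1) (((~ (~ a)) & b) | ((~ (~ a)) & b))  =[or_idem →]=  ((~ (~ a)) & b)    ⊢ (((b ^ a) & 1) ^ ((~ (~ a)) & b))
(2) ((b ^ a) & 1)  =[and_true →]=  (b ^ a)    ⊢ ((b ^ a) ^ ((~ (~ a)) & b))
(3) (~ (~ a))  =[not_not →]=  a    ⊢ cost 7, within 7

((b ^ a) ^ (a & b))   [cost 7]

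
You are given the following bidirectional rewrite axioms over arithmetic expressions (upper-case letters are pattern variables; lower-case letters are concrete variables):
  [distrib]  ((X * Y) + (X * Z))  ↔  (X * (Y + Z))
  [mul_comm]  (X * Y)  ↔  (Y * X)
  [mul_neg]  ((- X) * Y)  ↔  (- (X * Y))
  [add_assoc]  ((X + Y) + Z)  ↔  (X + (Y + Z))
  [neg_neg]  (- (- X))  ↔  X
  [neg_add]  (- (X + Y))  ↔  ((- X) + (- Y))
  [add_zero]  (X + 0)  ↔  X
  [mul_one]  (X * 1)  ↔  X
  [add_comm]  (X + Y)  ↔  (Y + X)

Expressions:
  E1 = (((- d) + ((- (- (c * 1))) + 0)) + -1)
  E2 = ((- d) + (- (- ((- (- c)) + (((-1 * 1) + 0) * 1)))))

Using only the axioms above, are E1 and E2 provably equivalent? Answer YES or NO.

YES

1. [mul_one →] (c * 1)  →  c;  E1 = (((- d) + ((- (- c)) + 0)) + -1)
2. [add_zero →] ((- (- c)) + 0)  →  (- (- c));  E1 = (((- d) + (- (- c))) + -1)
3. [add_assoc →] (((- d) + (- (- c))) + -1)  →  ((- d) + ((- (- c)) + -1))
4. [mul_one ←] -1  →  (-1 * 1);  E1 = ((- d) + ((- (- c)) + (-1 * 1)))
5. [mul_one ←] -1  →  (-1 * 1);  E1 = ((- d) + ((- (- c)) + ((-1 * 1) * 1)))
6. [add_zero ←] (-1 * 1)  →  ((-1 * 1) + 0);  E1 = ((- d) + ((- (- c)) + (((-1 * 1) + 0) * 1)))
7. [neg_neg ←] ((- (- c)) + (((-1 * 1) + 0) * 1))  →  (- (- ((- (- c)) + (((-1 * 1) + 0) * 1))));  this is E2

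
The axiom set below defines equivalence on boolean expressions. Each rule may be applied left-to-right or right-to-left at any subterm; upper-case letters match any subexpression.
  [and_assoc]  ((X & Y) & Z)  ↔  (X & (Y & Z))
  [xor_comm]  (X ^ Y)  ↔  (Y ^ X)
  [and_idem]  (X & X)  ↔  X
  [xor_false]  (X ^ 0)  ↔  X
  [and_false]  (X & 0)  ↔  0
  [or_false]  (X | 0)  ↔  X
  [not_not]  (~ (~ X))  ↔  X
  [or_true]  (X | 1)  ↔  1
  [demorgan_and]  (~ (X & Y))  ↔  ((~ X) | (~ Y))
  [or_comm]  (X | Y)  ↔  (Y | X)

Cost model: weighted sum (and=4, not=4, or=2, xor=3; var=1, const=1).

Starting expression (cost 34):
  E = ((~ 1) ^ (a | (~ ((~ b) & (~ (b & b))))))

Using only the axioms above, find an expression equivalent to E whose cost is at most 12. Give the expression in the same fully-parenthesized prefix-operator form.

(1) (b & b)  =[and_idem →]=  b    ⊢ ((~ 1) ^ (a | (~ ((~ b) & (~ b)))))
(2) ((~ b) & (~ b))  =[and_idem →]=  (~ b)    ⊢ ((~ 1) ^ (a | (~ (~ b))))
(3) (~ (~ b))  =[not_not →]=  b    ⊢ cost 12, within 12

((~ 1) ^ (a | b))   [cost 12]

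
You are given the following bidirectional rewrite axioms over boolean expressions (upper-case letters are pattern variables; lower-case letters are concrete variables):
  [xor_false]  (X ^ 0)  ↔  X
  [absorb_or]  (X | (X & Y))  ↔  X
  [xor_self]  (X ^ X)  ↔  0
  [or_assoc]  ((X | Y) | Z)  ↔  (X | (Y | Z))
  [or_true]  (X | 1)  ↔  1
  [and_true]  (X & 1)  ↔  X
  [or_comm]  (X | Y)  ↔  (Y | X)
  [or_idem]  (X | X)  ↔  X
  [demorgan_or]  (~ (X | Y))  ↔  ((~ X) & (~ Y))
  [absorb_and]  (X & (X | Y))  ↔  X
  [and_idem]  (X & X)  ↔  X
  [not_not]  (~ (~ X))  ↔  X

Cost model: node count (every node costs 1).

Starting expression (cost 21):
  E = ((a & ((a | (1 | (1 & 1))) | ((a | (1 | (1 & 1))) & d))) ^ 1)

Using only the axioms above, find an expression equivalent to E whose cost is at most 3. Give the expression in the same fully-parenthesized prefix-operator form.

(a ^ 1)   [cost 3]

1. [absorb_or →] ((a | (1 | (1 & 1))) | ((a | (1 | (1 & 1))) & d))  →  (a | (1 | (1 & 1)));  E = ((a & (a | (1 | (1 & 1)))) ^ 1)
2. [absorb_or →] (1 | (1 & 1))  →  1;  E = ((a & (a | 1)) ^ 1)
3. [absorb_and →] (a & (a | 1))  →  a;  cost 3 ≤ 3, done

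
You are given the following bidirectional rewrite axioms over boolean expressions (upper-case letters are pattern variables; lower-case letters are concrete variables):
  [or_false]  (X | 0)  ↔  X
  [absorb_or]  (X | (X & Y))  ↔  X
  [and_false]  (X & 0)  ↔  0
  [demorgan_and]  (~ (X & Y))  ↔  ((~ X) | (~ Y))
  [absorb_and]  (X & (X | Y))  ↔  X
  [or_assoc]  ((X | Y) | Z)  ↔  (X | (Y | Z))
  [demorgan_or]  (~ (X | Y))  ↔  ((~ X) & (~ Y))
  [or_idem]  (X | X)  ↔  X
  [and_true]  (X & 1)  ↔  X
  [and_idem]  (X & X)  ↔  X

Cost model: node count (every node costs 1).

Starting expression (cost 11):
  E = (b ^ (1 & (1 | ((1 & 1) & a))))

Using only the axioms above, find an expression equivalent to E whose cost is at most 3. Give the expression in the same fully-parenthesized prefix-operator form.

(b ^ 1)   [cost 3]

1. [and_true →] (1 & 1)  →  1;  E = (b ^ (1 & (1 | (1 & a))))
2. [absorb_or →] (1 | (1 & a))  →  1;  E = (b ^ (1 & 1))
3. [and_idem →] (1 & 1)  →  1;  cost 3 ≤ 3, done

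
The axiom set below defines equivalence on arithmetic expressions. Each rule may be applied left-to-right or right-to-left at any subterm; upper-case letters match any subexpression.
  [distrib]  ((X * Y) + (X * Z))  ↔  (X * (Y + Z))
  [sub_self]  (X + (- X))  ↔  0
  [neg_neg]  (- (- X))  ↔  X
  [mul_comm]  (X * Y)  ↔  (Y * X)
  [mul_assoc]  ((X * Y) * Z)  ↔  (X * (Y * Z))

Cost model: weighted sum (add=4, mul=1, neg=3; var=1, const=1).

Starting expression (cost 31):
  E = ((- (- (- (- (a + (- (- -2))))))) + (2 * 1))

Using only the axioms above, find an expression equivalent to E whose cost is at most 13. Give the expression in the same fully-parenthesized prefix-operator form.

1. [neg_neg →] (- (- (- (a + (- (- -2))))))  →  (- (a + (- (- -2))));  E = ((- (- (a + (- (- -2))))) + (2 * 1))
2. [neg_neg →] (- (- (a + (- (- -2)))))  →  (a + (- (- -2)));  E = ((a + (- (- -2))) + (2 * 1))
3. [neg_neg →] (- (- -2))  →  -2;  cost 13 ≤ 13, done

((a + -2) + (2 * 1))   [cost 13]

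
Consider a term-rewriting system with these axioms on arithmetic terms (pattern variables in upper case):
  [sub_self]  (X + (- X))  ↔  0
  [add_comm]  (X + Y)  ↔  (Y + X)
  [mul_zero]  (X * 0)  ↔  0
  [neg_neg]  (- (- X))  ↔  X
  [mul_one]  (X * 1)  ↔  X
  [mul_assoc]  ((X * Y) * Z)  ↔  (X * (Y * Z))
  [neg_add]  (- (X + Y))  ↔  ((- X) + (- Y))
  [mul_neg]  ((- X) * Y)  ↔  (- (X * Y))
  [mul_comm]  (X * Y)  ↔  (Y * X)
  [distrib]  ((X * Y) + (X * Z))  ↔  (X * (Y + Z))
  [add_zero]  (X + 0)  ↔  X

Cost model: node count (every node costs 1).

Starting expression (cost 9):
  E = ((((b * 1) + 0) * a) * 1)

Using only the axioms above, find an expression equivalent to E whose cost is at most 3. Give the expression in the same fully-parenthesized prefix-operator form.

1. [add_zero →] ((b * 1) + 0)  →  (b * 1);  E = (((b * 1) * a) * 1)
2. [mul_one →] (((b * 1) * a) * 1)  →  ((b * 1) * a)
3. [mul_one →] (b * 1)  →  b;  cost 3 ≤ 3, done

(b * a)   [cost 3]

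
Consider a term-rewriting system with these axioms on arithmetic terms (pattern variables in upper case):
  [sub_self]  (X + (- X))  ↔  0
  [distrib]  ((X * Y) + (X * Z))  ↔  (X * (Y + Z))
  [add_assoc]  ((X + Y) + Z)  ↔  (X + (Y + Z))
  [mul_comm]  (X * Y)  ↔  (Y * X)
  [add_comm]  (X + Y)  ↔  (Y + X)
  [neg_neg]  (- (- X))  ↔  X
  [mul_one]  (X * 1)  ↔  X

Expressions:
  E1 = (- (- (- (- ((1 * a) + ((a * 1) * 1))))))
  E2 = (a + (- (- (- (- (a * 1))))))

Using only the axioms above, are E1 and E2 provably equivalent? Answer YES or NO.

(1) (- (- (- ((1 * a) + ((a * 1) * 1)))))  =[neg_neg →]=  (- ((1 * a) + ((a * 1) * 1)))    ⊢ (- (- ((1 * a) + ((a * 1) * 1))))
(2) (- (- ((1 * a) + ((a * 1) * 1))))  =[neg_neg →]=  ((1 * a) + ((a * 1) * 1))
(3) (a * 1)  =[mul_one →]=  a    ⊢ ((1 * a) + (a * 1))
(4) (1 * a)  =[mul_comm →]=  (a * 1)    ⊢ ((a * 1) + (a * 1))
(5) (a * 1)  =[mul_one →]=  a    ⊢ (a + (a * 1))
(6) (a * 1)  =[neg_neg ←]=  (- (- (a * 1)))    ⊢ (a + (- (- (a * 1))))
(7) (a * 1)  =[neg_neg ←]=  (- (- (a * 1)))    ⊢ E2

YES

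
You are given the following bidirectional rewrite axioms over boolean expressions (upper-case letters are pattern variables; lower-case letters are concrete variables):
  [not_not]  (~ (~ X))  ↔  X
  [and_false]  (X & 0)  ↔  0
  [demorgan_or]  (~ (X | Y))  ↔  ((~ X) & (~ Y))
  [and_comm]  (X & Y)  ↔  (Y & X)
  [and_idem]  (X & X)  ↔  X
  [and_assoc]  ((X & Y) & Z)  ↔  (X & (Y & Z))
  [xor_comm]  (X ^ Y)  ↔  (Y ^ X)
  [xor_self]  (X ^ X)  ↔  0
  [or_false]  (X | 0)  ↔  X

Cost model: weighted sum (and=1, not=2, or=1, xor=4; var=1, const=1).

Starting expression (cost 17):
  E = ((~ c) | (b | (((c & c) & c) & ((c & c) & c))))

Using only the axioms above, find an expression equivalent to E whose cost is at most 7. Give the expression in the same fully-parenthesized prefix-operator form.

((~ c) | (b | c))   [cost 7]

(1) (((c & c) & c) & ((c & c) & c))  =[and_idem →]=  ((c & c) & c)    ⊢ ((~ c) | (b | ((c & c) & c)))
(2) (c & c)  =[and_idem →]=  c    ⊢ ((~ c) | (b | (c & c)))
(3) (c & c)  =[and_idem →]=  c    ⊢ cost 7, within 7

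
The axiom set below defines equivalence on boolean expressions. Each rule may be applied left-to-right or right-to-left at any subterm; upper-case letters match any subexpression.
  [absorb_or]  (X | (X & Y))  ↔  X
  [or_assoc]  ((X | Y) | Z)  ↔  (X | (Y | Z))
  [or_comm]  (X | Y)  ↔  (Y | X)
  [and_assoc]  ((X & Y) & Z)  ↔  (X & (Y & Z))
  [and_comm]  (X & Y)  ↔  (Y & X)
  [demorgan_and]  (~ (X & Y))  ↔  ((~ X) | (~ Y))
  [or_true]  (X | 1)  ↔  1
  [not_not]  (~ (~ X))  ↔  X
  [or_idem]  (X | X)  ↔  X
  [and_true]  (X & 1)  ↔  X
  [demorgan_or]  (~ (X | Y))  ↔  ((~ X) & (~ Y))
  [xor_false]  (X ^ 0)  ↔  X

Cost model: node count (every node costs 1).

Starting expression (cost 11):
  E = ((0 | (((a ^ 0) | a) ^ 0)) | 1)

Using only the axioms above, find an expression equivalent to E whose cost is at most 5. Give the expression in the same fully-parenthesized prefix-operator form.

((0 | a) | 1)   [cost 5]

(1) (a ^ 0)  =[xor_false →]=  a    ⊢ ((0 | ((a | a) ^ 0)) | 1)
(2) (a | a)  =[or_idem →]=  a    ⊢ ((0 | (a ^ 0)) | 1)
(3) (a ^ 0)  =[xor_false →]=  a    ⊢ cost 5, within 5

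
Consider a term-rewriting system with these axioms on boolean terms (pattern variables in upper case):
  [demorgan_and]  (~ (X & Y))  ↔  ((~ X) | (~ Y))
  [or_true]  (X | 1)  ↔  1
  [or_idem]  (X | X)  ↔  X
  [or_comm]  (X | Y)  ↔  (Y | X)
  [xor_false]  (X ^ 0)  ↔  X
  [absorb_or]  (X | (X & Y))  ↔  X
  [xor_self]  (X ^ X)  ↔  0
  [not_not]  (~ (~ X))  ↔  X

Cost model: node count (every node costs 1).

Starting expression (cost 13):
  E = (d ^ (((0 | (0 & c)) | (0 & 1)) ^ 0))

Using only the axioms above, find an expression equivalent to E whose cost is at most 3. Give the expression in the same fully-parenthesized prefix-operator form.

(d ^ 0)   [cost 3]

step 1: xor_false (→) rewrites (((0 | (0 & c)) | (0 & 1)) ^ 0) into ((0 | (0 & c)) | (0 & 1)), now (d ^ ((0 | (0 & c)) | (0 & 1)))
step 2: absorb_or (→) rewrites (0 | (0 & c)) into 0, now (d ^ (0 | (0 & 1)))
step 3: absorb_or (→) rewrites (0 | (0 & 1)) into 0, reaching cost 3 (bound 3)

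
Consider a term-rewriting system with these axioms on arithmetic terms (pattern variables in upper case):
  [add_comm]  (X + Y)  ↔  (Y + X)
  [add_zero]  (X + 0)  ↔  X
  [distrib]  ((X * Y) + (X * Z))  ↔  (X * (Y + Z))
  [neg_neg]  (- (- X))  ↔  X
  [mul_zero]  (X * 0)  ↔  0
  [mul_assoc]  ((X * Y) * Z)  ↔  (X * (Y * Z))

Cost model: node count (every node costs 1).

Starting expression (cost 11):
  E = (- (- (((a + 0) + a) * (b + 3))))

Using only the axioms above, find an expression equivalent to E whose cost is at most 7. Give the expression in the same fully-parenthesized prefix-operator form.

(1) ((a + 0) + a)  =[add_comm →]=  (a + (a + 0))    ⊢ (- (- ((a + (a + 0)) * (b + 3))))
(2) (- (- ((a + (a + 0)) * (b + 3))))  =[neg_neg →]=  ((a + (a + 0)) * (b + 3))
(3) (a + 0)  =[add_zero →]=  a    ⊢ cost 7, within 7

((a + a) * (b + 3))   [cost 7]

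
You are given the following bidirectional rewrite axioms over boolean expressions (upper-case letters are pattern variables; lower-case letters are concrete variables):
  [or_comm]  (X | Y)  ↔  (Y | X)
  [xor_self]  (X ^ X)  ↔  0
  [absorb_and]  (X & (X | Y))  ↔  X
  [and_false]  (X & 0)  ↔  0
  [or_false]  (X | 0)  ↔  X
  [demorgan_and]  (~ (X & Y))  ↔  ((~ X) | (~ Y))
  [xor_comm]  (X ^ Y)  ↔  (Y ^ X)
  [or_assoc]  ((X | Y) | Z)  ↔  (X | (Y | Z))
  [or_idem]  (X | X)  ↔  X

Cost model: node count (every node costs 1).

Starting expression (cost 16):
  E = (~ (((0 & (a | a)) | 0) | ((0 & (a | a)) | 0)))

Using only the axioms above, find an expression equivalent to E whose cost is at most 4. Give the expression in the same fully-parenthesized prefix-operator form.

(~ (0 & a))   [cost 4]

(1) (((0 & (a | a)) | 0) | ((0 & (a | a)) | 0))  =[or_idem →]=  ((0 & (a | a)) | 0)    ⊢ (~ ((0 & (a | a)) | 0))
(2) (a | a)  =[or_idem →]=  a    ⊢ (~ ((0 & a) | 0))
(3) ((0 & a) | 0)  =[or_false →]=  (0 & a)    ⊢ cost 4, within 4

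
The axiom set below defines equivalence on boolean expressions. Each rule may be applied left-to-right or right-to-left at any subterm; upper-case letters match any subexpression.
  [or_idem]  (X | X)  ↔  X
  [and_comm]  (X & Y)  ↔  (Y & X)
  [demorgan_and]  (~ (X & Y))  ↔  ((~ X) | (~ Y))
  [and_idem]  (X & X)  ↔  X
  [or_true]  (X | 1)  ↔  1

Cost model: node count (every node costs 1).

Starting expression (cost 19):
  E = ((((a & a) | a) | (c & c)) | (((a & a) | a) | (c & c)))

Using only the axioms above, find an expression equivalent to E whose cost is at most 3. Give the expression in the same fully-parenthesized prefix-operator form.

(a | c)   [cost 3]

step 1: or_idem (→) rewrites ((((a & a) | a) | (c & c)) | (((a & a) | a) | (c & c))) into (((a & a) | a) | (c & c))
step 2: and_idem (→) rewrites (c & c) into c, now (((a & a) | a) | c)
step 3: and_idem (→) rewrites (a & a) into a, now ((a | a) | c)
step 4: or_idem (→) rewrites (a | a) into a, reaching cost 3 (bound 3)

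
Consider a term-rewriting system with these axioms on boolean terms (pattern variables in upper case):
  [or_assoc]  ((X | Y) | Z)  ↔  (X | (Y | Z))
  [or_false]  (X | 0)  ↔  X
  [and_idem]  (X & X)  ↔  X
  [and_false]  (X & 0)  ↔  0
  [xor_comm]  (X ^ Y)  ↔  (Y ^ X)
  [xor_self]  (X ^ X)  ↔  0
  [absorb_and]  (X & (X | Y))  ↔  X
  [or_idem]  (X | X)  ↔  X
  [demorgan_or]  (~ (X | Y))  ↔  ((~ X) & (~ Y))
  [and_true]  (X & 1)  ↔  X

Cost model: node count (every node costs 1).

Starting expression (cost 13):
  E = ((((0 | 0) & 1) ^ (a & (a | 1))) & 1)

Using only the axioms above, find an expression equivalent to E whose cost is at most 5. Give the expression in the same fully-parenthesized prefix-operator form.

((0 | 0) ^ a)   [cost 5]

1. [and_true →] ((0 | 0) & 1)  →  (0 | 0);  E = (((0 | 0) ^ (a & (a | 1))) & 1)
2. [and_true →] (((0 | 0) ^ (a & (a | 1))) & 1)  →  ((0 | 0) ^ (a & (a | 1)))
3. [absorb_and →] (a & (a | 1))  →  a;  cost 5 ≤ 5, done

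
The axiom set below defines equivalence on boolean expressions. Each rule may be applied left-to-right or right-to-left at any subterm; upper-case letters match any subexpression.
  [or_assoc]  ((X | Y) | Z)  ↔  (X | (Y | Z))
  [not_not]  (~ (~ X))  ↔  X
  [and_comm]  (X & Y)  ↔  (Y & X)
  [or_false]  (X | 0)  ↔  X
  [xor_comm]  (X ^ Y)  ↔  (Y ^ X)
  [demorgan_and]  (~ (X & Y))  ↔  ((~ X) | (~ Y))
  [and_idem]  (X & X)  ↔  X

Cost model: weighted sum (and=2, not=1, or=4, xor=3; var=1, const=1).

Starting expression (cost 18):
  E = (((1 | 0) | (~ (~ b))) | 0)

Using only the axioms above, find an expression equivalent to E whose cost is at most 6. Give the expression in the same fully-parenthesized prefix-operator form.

(1 | b)   [cost 6]

1. [not_not →] (~ (~ b))  →  b;  E = (((1 | 0) | b) | 0)
2. [or_false →] (((1 | 0) | b) | 0)  →  ((1 | 0) | b)
3. [or_false →] (1 | 0)  →  1;  cost 6 ≤ 6, done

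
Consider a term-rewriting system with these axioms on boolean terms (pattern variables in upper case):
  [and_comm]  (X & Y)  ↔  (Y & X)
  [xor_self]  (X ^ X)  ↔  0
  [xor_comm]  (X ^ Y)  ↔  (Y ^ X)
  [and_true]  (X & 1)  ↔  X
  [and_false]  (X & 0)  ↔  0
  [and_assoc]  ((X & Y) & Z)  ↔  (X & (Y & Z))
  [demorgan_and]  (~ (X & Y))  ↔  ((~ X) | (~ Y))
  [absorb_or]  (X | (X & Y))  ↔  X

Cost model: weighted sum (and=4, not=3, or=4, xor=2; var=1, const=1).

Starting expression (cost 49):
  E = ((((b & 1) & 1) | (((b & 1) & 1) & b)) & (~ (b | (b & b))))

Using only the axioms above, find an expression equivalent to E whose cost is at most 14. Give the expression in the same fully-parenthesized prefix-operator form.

((b & 1) & (~ b))   [cost 14]

1. [absorb_or →] (((b & 1) & 1) | (((b & 1) & 1) & b))  →  ((b & 1) & 1);  E = (((b & 1) & 1) & (~ (b | (b & b))))
2. [and_true →] ((b & 1) & 1)  →  (b & 1);  E = ((b & 1) & (~ (b | (b & b))))
3. [absorb_or →] (b | (b & b))  →  b;  cost 14 ≤ 14, done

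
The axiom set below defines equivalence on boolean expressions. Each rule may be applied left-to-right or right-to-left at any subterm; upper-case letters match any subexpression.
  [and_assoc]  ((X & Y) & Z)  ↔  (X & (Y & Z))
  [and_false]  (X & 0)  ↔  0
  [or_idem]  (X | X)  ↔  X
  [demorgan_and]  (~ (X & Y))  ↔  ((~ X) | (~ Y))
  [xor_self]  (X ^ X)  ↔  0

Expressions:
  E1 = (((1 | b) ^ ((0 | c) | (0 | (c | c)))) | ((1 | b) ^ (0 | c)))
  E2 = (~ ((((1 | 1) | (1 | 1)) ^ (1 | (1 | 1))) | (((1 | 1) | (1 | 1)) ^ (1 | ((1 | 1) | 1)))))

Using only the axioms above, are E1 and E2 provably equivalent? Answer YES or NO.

The axioms are sound identities: if E1 ↔* E2 then E1 and E2 evaluate identically under any assignment.
Under b=0, c=1: E1 evaluates to 0, E2 to 1. Distinct ⇒ no rewrite sequence connects them.

NO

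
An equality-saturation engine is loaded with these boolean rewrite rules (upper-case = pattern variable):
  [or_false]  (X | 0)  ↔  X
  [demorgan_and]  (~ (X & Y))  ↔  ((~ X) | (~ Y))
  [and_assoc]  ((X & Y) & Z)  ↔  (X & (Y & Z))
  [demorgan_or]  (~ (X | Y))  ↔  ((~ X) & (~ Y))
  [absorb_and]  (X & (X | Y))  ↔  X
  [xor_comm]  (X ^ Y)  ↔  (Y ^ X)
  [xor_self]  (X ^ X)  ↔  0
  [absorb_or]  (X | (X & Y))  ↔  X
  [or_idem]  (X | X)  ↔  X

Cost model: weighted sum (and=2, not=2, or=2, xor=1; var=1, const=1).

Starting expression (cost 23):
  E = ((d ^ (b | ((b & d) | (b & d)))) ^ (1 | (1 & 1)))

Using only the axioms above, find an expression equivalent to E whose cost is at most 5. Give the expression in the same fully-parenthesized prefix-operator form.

(1) ((b & d) | (b & d))  =[or_idem →]=  (b & d)    ⊢ ((d ^ (b | (b & d))) ^ (1 | (1 & 1)))
(2) (b | (b & d))  =[absorb_or →]=  b    ⊢ ((d ^ b) ^ (1 | (1 & 1)))
(3) (1 | (1 & 1))  =[absorb_or →]=  1    ⊢ cost 5, within 5

((d ^ b) ^ 1)   [cost 5]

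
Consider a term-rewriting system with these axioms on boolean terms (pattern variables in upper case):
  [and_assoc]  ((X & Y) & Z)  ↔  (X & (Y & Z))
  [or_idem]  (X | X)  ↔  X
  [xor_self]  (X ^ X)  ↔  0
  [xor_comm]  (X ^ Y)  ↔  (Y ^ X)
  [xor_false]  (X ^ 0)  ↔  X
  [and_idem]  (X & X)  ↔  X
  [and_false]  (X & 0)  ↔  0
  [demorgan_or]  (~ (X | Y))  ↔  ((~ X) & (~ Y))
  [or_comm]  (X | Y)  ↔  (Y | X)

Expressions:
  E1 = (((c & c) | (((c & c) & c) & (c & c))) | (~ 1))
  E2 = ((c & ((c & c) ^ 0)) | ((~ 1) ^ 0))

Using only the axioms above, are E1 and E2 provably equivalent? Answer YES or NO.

YES

1. [and_idem →] (c & c)  →  c;  E1 = (((c & c) | ((c & c) & (c & c))) | (~ 1))
2. [and_idem →] ((c & c) & (c & c))  →  (c & c);  E1 = (((c & c) | (c & c)) | (~ 1))
3. [or_idem →] ((c & c) | (c & c))  →  (c & c);  E1 = ((c & c) | (~ 1))
4. [xor_false ←] c  →  (c ^ 0);  E1 = ((c & (c ^ 0)) | (~ 1))
5. [xor_false ←] (~ 1)  →  ((~ 1) ^ 0);  E1 = ((c & (c ^ 0)) | ((~ 1) ^ 0))
6. [and_idem ←] c  →  (c & c);  this is E2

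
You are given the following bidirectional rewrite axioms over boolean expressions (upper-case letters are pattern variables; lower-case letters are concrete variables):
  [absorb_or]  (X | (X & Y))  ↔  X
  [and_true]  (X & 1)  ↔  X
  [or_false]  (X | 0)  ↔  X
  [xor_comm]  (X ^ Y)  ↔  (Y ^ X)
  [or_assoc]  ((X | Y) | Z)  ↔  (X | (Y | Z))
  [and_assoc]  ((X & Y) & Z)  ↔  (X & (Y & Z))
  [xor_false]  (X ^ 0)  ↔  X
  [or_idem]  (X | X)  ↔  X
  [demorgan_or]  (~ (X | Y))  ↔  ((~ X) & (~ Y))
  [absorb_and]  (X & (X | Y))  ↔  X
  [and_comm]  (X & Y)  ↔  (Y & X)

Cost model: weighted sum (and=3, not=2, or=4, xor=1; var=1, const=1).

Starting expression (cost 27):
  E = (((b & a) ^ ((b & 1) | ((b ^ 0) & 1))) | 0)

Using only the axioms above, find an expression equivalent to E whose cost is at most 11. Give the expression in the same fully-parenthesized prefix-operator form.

step 1: xor_false (→) rewrites (b ^ 0) into b, now (((b & a) ^ ((b & 1) | (b & 1))) | 0)
step 2: or_false (→) rewrites (((b & a) ^ ((b & 1) | (b & 1))) | 0) into ((b & a) ^ ((b & 1) | (b & 1)))
step 3: or_idem (→) rewrites ((b & 1) | (b & 1)) into (b & 1), reaching cost 11 (bound 11)

((b & a) ^ (b & 1))   [cost 11]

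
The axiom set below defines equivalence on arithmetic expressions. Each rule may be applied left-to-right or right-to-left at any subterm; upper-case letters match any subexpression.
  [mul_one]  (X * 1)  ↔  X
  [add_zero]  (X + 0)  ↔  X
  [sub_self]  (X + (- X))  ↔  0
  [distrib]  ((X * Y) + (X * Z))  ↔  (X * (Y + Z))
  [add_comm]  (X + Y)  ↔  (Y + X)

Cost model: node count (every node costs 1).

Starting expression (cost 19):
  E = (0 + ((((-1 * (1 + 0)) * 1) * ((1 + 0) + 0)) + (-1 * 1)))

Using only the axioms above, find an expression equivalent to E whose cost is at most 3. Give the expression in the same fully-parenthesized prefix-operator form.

step 1: add_zero (→) rewrites (1 + 0) into 1, now (0 + ((((-1 * 1) * 1) * ((1 + 0) + 0)) + (-1 * 1)))
step 2: mul_one (→) rewrites ((-1 * 1) * 1) into (-1 * 1), now (0 + (((-1 * 1) * ((1 + 0) + 0)) + (-1 * 1)))
step 3: mul_one (→) rewrites (-1 * 1) into -1, now (0 + ((-1 * ((1 + 0) + 0)) + (-1 * 1)))
step 4: add_zero (→) rewrites (1 + 0) into 1, now (0 + ((-1 * (1 + 0)) + (-1 * 1)))
step 5: add_zero (→) rewrites (1 + 0) into 1, now (0 + ((-1 * 1) + (-1 * 1)))
step 6: add_comm (→) rewrites (0 + ((-1 * 1) + (-1 * 1))) into (((-1 * 1) + (-1 * 1)) + 0)
step 7: mul_one (→) rewrites (-1 * 1) into -1, now ((-1 + (-1 * 1)) + 0)
step 8: add_zero (→) rewrites ((-1 + (-1 * 1)) + 0) into (-1 + (-1 * 1))
step 9: mul_one (→) rewrites (-1 * 1) into -1, reaching cost 3 (bound 3)

(-1 + -1)   [cost 3]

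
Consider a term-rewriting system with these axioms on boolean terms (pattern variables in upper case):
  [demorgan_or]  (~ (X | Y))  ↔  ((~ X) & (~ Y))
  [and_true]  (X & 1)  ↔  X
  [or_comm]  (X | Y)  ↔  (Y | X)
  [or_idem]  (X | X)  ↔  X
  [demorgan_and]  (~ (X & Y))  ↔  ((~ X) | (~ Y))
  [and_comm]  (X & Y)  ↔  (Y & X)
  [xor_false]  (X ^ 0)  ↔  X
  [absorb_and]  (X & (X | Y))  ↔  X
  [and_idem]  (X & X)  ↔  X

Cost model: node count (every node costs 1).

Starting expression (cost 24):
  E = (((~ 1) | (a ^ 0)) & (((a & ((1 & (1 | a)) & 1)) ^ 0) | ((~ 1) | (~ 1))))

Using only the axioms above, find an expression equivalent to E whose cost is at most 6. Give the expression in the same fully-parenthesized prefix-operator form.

step 1: absorb_and (→) rewrites (1 & (1 | a)) into 1, now (((~ 1) | (a ^ 0)) & (((a & (1 & 1)) ^ 0) | ((~ 1) | (~ 1))))
step 2: and_idem (→) rewrites (1 & 1) into 1, now (((~ 1) | (a ^ 0)) & (((a & 1) ^ 0) | ((~ 1) | (~ 1))))
step 3: and_true (→) rewrites (a & 1) into a, now (((~ 1) | (a ^ 0)) & ((a ^ 0) | ((~ 1) | (~ 1))))
step 4: or_comm (→) rewrites ((a ^ 0) | ((~ 1) | (~ 1))) into (((~ 1) | (~ 1)) | (a ^ 0)), now (((~ 1) | (a ^ 0)) & (((~ 1) | (~ 1)) | (a ^ 0)))
step 5: or_idem (→) rewrites ((~ 1) | (~ 1)) into (~ 1), now (((~ 1) | (a ^ 0)) & ((~ 1) | (a ^ 0)))
step 6: and_idem (→) rewrites (((~ 1) | (a ^ 0)) & ((~ 1) | (a ^ 0))) into ((~ 1) | (a ^ 0)), reaching cost 6 (bound 6)

((~ 1) | (a ^ 0))   [cost 6]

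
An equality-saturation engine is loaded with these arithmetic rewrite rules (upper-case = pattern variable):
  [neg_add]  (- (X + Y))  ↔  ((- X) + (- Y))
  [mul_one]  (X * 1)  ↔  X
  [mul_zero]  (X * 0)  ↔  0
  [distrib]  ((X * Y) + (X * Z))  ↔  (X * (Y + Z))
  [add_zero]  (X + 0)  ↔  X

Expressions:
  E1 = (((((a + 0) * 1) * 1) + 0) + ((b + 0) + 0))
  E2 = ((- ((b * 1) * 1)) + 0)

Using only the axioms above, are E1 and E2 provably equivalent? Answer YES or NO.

The axioms are sound identities: if E1 ↔* E2 then E1 and E2 evaluate identically under any assignment.
Under a=0, b=1: E1 evaluates to 1, E2 to -1. Distinct ⇒ no rewrite sequence connects them.

NO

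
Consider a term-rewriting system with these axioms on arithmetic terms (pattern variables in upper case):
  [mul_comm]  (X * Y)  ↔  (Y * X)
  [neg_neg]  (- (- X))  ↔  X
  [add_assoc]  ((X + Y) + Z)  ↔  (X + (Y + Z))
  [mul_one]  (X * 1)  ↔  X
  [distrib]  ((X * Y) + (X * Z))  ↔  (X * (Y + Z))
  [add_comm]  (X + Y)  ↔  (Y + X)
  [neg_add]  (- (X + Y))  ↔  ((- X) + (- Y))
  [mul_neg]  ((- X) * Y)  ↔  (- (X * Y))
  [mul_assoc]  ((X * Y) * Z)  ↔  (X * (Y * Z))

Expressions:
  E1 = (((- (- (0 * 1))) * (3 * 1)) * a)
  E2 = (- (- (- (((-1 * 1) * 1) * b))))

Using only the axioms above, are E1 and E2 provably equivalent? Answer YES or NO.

NO

All listed rules preserve value, hence provable equivalence implies equal values everywhere; look for a separating assignment.
a=0, b=1 gives E1 ↦ 0, E2 ↦ 1; values differ ⇒ not provably equivalent.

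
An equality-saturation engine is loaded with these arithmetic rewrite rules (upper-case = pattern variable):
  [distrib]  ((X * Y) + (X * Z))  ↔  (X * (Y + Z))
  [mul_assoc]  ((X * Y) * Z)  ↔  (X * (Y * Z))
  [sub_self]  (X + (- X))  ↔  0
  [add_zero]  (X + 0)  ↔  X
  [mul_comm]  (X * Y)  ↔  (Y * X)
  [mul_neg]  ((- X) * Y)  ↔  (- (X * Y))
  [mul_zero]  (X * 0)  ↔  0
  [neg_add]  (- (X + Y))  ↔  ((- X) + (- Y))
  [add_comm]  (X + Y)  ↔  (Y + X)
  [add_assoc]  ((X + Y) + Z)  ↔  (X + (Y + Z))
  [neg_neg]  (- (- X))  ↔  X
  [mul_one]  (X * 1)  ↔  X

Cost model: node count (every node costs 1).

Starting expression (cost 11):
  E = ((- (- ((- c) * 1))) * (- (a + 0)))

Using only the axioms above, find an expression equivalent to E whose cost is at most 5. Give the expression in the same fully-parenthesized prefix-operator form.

((- c) * (- a))   [cost 5]

step 1: add_zero (→) rewrites (a + 0) into a, now ((- (- ((- c) * 1))) * (- a))
step 2: neg_neg (→) rewrites (- (- ((- c) * 1))) into ((- c) * 1), now (((- c) * 1) * (- a))
step 3: mul_one (→) rewrites ((- c) * 1) into (- c), reaching cost 5 (bound 5)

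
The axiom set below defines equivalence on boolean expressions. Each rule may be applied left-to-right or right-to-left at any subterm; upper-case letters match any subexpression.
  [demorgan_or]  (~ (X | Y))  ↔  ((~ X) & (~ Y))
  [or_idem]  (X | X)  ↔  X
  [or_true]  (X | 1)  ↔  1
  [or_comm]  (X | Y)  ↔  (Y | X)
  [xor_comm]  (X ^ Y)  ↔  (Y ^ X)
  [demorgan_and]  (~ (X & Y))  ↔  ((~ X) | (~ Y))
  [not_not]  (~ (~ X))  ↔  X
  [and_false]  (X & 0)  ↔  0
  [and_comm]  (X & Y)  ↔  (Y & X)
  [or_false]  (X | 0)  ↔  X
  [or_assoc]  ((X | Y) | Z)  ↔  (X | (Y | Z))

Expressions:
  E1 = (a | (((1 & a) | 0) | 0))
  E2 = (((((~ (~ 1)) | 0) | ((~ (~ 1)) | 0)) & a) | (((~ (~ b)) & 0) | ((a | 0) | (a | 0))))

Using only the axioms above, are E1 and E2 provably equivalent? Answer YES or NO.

YES

step 1: or_false (→) rewrites ((1 & a) | 0) into (1 & a), now (a | ((1 & a) | 0))
step 2: or_false (→) rewrites ((1 & a) | 0) into (1 & a), now (a | (1 & a))
step 3: or_comm (→) rewrites (a | (1 & a)) into ((1 & a) | a)
step 4: or_false (←) rewrites 1 into (1 | 0), now (((1 | 0) & a) | a)
step 5: or_false (←) rewrites a into (a | 0), now (((1 | 0) & a) | (a | 0))
step 6: and_false (←) rewrites 0 into (b & 0), now (((1 | 0) & a) | (a | (b & 0)))
step 7: or_comm (→) rewrites (a | (b & 0)) into ((b & 0) | a), now (((1 | 0) & a) | ((b & 0) | a))
step 8: not_not (←) rewrites b into (~ (~ b)), now (((1 | 0) & a) | (((~ (~ b)) & 0) | a))
step 9: or_false (←) rewrites a into (a | 0), now (((1 | 0) & a) | (((~ (~ b)) & 0) | (a | 0)))
step 10: not_not (←) rewrites 1 into (~ (~ 1)), now ((((~ (~ 1)) | 0) & a) | (((~ (~ b)) & 0) | (a | 0)))
step 11: or_idem (←) rewrites (a | 0) into ((a | 0) | (a | 0)), now ((((~ (~ 1)) | 0) & a) | (((~ (~ b)) & 0) | ((a | 0) | (a | 0))))
step 12: or_idem (←) rewrites ((~ (~ 1)) | 0) into (((~ (~ 1)) | 0) | ((~ (~ 1)) | 0)), which is E2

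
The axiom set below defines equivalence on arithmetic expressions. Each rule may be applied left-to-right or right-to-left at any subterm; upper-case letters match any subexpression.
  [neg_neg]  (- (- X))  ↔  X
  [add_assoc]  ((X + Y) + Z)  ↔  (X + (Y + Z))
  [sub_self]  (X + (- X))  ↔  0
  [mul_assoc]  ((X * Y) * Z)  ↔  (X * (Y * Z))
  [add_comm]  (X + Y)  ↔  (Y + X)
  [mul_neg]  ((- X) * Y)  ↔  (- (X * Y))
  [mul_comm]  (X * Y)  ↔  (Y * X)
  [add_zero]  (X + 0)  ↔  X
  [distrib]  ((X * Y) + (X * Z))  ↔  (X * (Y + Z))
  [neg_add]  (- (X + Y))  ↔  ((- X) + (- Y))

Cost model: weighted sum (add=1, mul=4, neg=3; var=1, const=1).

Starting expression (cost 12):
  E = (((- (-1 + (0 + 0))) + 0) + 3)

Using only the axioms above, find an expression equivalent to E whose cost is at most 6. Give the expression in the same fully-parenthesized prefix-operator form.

((- -1) + 3)   [cost 6]

1. [add_zero →] ((- (-1 + (0 + 0))) + 0)  →  (- (-1 + (0 + 0)));  E = ((- (-1 + (0 + 0))) + 3)
2. [add_zero →] (0 + 0)  →  0;  E = ((- (-1 + 0)) + 3)
3. [add_zero →] (-1 + 0)  →  -1;  cost 6 ≤ 6, done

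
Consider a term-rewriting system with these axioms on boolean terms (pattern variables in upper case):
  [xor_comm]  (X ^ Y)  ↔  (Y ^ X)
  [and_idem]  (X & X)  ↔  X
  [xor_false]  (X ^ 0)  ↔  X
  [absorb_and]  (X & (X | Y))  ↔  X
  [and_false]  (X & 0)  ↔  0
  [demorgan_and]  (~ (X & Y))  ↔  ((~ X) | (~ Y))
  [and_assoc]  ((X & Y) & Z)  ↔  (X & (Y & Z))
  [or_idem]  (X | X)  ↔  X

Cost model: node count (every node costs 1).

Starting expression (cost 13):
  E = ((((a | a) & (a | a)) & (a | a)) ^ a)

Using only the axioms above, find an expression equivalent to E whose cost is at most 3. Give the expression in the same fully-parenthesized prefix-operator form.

1. [and_idem →] ((a | a) & (a | a))  →  (a | a);  E = (((a | a) & (a | a)) ^ a)
2. [and_idem →] ((a | a) & (a | a))  →  (a | a);  E = ((a | a) ^ a)
3. [or_idem →] (a | a)  →  a;  cost 3 ≤ 3, done

(a ^ a)   [cost 3]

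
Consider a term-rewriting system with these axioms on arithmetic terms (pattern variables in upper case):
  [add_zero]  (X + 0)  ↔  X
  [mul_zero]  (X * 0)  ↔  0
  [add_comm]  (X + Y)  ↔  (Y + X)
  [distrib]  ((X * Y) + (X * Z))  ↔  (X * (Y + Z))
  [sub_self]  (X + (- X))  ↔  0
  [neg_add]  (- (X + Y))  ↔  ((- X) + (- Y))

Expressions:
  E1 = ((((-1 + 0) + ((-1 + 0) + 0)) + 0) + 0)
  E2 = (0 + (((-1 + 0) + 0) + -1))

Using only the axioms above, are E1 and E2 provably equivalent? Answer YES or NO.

1. [add_zero →] (-1 + 0)  →  -1;  E1 = ((((-1 + 0) + (-1 + 0)) + 0) + 0)
2. [add_zero →] (-1 + 0)  →  -1;  E1 = ((((-1 + 0) + -1) + 0) + 0)
3. [add_zero →] (((-1 + 0) + -1) + 0)  →  ((-1 + 0) + -1);  E1 = (((-1 + 0) + -1) + 0)
4. [add_comm →] (((-1 + 0) + -1) + 0)  →  (0 + ((-1 + 0) + -1))
5. [add_zero ←] (-1 + 0)  →  ((-1 + 0) + 0);  this is E2

YES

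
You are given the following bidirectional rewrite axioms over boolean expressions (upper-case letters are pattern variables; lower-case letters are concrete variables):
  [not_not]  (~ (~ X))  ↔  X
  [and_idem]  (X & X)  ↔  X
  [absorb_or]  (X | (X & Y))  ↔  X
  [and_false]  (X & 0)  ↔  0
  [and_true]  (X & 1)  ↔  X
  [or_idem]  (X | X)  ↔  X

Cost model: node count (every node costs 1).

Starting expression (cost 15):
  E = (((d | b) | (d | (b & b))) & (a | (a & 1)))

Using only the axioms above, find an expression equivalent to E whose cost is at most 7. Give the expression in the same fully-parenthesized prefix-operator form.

((d | b) & (a | a))   [cost 7]

1. [and_idem →] (b & b)  →  b;  E = (((d | b) | (d | b)) & (a | (a & 1)))
2. [or_idem →] ((d | b) | (d | b))  →  (d | b);  E = ((d | b) & (a | (a & 1)))
3. [and_true →] (a & 1)  →  a;  cost 7 ≤ 7, done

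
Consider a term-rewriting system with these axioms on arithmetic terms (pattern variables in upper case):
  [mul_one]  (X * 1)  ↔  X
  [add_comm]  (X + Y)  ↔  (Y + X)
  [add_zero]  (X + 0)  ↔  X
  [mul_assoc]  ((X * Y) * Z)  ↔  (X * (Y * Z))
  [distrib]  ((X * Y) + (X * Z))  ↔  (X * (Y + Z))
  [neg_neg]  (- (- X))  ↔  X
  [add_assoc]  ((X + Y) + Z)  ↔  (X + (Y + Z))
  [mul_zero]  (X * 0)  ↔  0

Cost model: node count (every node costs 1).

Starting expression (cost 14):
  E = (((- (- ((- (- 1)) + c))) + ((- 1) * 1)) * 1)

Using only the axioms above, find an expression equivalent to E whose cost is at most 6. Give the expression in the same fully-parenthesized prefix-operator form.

((1 + c) + (- 1))   [cost 6]

1. [neg_neg →] (- (- ((- (- 1)) + c)))  →  ((- (- 1)) + c);  E = ((((- (- 1)) + c) + ((- 1) * 1)) * 1)
2. [neg_neg →] (- (- 1))  →  1;  E = (((1 + c) + ((- 1) * 1)) * 1)
3. [mul_one →] (((1 + c) + ((- 1) * 1)) * 1)  →  ((1 + c) + ((- 1) * 1))
4. [mul_one →] ((- 1) * 1)  →  (- 1);  cost 6 ≤ 6, done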